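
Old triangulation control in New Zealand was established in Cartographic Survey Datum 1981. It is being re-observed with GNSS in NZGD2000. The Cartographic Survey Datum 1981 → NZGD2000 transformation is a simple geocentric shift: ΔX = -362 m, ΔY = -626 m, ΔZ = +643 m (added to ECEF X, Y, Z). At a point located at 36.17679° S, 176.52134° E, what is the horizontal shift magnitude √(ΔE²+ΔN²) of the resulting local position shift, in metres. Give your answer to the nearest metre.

960 m

At φ = -36.17679°, λ = 176.52134°: sin φ = -0.590279, cos φ = 0.807199, sin λ = 0.060677, cos λ = -0.998157.
ΔE = −sin λ·ΔX + cos λ·ΔY = −(0.060677)·(-362) + (-0.998157)·(-626) = 646.81 m.
ΔN = −sin φ cos λ·ΔX − sin φ sin λ·ΔY + cos φ·ΔZ = −(-0.590279)(-0.998157)(-362) − (-0.590279)(0.060677)(-626) + (0.807199)(643) = 709.90 m.
Horizontal magnitude = √(ΔE² + ΔN²) = √(646.81² + 709.90²) = 960.37 m.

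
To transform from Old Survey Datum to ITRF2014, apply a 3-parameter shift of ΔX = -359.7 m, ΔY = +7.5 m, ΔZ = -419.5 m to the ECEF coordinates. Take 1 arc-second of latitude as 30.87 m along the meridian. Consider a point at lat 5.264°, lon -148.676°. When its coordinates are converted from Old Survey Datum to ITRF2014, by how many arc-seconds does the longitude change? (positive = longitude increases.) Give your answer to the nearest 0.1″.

Δλ = -6.3″

sin φ = 0.091745, cos φ = 0.995783, sin λ = -0.519877, cos λ = -0.854241.
East component: ΔE = −sin λ·ΔX + cos λ·ΔY = −(-0.519877)(-359.7) + (-0.854241)(7.5) = -193.41 m.
1° of latitude spans 3600 × 30.87 = 111132 m; at latitude φ, 1° of longitude spans that × cos φ = 110663.3 m, so Δλ = -193.41 / 110663.3 × 3600 = -6.292″.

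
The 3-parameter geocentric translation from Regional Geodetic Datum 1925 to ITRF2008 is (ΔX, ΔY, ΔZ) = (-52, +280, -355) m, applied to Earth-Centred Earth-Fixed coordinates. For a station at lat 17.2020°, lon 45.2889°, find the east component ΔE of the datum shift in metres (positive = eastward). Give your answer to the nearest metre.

At φ = 17.2020°, λ = 45.2889°: sin φ = 0.295741, cos φ = 0.955268, sin λ = 0.710663, cos λ = 0.703532.
ΔE = −sin λ·ΔX + cos λ·ΔY = −(0.710663)·(-52) + (0.703532)·(280) = 233.94 m.

ΔE = 234 m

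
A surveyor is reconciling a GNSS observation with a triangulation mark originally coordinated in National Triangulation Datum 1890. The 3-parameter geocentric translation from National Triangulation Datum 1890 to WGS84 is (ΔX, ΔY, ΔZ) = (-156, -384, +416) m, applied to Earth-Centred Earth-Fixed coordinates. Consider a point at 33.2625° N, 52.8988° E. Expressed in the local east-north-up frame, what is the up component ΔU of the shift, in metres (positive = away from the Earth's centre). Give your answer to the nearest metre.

ΔU = -107 m

At φ = 33.2625°, λ = 52.8988°: sin φ = 0.548476, cos φ = 0.836167, sin λ = 0.797571, cos λ = 0.603225.
ΔU = cos φ cos λ·ΔX + cos φ sin λ·ΔY + sin φ·ΔZ = (0.836167)(0.603225)(-156) + (0.836167)(0.797571)(-384) + (0.548476)(416) = -106.61 m.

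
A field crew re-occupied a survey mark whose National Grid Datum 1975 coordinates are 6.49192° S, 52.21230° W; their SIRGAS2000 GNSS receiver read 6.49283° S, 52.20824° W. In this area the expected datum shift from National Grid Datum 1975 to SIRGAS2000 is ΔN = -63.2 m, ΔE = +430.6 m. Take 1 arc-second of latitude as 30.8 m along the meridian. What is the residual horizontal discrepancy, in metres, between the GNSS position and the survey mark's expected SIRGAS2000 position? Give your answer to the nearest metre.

41 m

Observed coordinate differences: Δφ = -0.00091°, Δλ = +0.00406°.
Converting to metres (1° lat = 110880 m, cos φ = 0.993588): observed ΔN = -100.9 m, observed ΔE = 447.3 m.
Subtracting the expected shift leaves a residual of -100.9 − (-63.2) = -37.7 m north and 447.3 − (430.6) = 16.7 m east.
Residual distance = √((-37.7)² + 16.7²) = 41.2 m.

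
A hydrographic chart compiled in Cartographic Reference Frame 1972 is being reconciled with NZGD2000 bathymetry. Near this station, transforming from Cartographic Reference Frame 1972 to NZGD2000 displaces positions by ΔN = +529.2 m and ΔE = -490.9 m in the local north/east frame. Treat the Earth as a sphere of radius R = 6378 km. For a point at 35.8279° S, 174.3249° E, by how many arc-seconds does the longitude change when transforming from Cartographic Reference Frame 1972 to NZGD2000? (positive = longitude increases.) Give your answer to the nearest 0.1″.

Δλ = -19.6″

At latitude -35.8279°, cos φ = 0.810779.
One radian of longitude at latitude φ spans R cos φ, so Δλ = ΔE / (R cos φ) = -490.9 / (6378000 × 0.810779) = -9.4931e-05 rad = -19.581″.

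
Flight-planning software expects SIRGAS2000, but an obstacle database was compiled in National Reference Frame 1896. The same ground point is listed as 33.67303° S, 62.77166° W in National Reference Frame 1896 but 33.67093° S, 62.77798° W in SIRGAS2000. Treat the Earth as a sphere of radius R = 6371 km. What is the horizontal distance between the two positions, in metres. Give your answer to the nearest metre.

Δφ = -33.67093° − -33.67303° = +0.00210°; Δλ = -62.77798° − -62.77166° = -0.00632°.
1° along a meridian = πR/180 = 111195 m.
ΔN = Δφ × 111195 = 233.5 m; ΔE = Δλ × 111195 × cos(-33.67303°) = -0.00632 × 111195 × 0.832215 = -584.8 m.
Distance = √(ΔE² + ΔN²) = √((-584.8)² + 233.5²) = 629.7 m.

630 m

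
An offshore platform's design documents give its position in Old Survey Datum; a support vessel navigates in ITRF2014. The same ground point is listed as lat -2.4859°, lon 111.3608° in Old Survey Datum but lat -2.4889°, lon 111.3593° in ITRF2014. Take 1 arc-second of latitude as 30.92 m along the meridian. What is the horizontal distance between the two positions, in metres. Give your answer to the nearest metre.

373 m

Δφ = -2.4889° − -2.4859° = -0.0030°; Δλ = 111.3593° − 111.3608° = -0.0015°.
1° of latitude = 3600 × 30.92 = 111312 m.
ΔN = Δφ × 111312 = -333.9 m; ΔE = Δλ × 111312 × cos(-2.4859°) = -0.0015 × 111312 × 0.999059 = -166.8 m.
Distance = √(ΔE² + ΔN²) = √((-166.8)² + (-333.9)²) = 373.3 m.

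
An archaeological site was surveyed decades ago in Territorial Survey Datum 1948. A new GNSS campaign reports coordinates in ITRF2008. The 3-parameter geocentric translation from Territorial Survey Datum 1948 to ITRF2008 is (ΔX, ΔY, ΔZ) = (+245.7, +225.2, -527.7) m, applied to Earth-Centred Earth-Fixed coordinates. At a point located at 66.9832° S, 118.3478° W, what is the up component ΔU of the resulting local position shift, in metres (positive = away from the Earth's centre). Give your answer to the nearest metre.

The local up (radial) axis is (cos φ cos λ, cos φ sin λ, sin φ), giving ΔU = -45.616 − 77.494 + 485.690 = 362.58 m.

ΔU = 363 m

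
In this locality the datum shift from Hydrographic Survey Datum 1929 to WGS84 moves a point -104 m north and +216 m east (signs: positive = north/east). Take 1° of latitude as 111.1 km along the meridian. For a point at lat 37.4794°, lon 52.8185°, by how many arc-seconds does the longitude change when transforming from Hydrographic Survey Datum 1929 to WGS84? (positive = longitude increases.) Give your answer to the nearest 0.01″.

Δλ = 8.82″

At latitude 37.4794°, cos φ = 0.793572.
1° of longitude at this latitude = 111.1 × cos φ = 88.17 km, so Δλ = 216.0 / 88165.9 = 0.0024499° = 8.820″.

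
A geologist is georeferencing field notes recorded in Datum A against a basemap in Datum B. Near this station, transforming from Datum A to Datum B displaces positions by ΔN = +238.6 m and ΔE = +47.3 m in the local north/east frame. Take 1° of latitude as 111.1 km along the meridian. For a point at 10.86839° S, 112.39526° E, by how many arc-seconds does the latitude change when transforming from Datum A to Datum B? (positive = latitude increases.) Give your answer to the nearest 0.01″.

Δφ = 7.73″

1° of latitude = 111.1 km, so Δφ = 238.6 / 111100 = 0.0021476° = 7.731″.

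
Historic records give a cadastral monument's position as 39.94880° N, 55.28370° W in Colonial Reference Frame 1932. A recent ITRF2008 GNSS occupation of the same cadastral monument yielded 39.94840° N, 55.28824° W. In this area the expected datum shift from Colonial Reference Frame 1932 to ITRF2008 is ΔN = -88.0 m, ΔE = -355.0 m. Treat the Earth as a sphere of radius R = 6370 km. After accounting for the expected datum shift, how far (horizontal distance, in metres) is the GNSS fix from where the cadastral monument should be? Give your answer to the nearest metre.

Observed coordinate differences: Δφ = -0.00040°, Δλ = -0.00454°.
Converting to metres (1° lat = 111177 m, cos φ = 0.766619): observed ΔN = -44.5 m, observed ΔE = -386.9 m.
Subtracting the expected shift leaves a residual of -44.5 − (-88.0) = 43.5 m north and -386.9 − (-355.0) = -31.9 m east.
Residual distance = √(43.5² + (-31.9)²) = 54.0 m.

54 m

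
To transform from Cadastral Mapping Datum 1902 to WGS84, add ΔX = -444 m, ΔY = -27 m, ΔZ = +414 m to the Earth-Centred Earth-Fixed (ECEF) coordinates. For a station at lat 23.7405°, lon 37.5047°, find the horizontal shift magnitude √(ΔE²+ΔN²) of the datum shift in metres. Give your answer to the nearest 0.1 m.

The local east axis at (φ, λ) is (−sin λ, cos λ, 0), so ΔE = −sin(37.5047°)·(-444) + cos(37.5047°)·(-27) = 248.90 m.
The local north axis is (−sin φ cos λ, −sin φ sin λ, cos φ), giving ΔN = 141.805 + 6.618 + 378.967 = 527.39 m.
Horizontal magnitude = √(ΔE² + ΔN²) = √(248.90² + 527.39²) = 583.17 m.

583.2 m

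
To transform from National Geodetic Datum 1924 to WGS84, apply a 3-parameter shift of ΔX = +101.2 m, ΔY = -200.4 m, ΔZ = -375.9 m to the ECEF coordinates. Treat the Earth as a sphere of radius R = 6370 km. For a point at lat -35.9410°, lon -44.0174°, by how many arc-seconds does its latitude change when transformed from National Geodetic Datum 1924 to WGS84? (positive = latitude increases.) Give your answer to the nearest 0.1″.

sin φ = -0.586952, cos φ = 0.809622, sin λ = -0.694877, cos λ = 0.719129.
North component: ΔN = −sin φ cos λ·ΔX − sin φ sin λ·ΔY + cos φ·ΔZ = −(-0.586952)(0.719129)(101.2) − (-0.586952)(-0.694877)(-200.4) + (0.809622)(-375.9) = -179.89 m.
1° of latitude spans πR/180 = 111177 m, so Δφ = -179.89 / 111177 × 3600 = -5.825″.

Δφ = -5.8″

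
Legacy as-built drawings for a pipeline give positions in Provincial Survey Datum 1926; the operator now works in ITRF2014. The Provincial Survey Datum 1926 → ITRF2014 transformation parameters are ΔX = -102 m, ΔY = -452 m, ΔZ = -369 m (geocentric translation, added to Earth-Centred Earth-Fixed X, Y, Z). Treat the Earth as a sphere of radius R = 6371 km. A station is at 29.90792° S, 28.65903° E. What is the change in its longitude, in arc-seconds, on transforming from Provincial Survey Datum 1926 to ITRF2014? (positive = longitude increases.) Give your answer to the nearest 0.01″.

sin φ = -0.498608, cos φ = 0.866828, sin λ = 0.479596, cos λ = 0.877489.
East component: ΔE = −sin λ·ΔX + cos λ·ΔY = −(0.479596)(-102) + (0.877489)(-452) = -347.71 m.
1° of latitude spans πR/180 = 111195 m; at latitude φ, 1° of longitude spans that × cos φ = 96386.9 m, so Δλ = -347.71 / 96386.9 × 3600 = -12.987″.

Δλ = -12.99″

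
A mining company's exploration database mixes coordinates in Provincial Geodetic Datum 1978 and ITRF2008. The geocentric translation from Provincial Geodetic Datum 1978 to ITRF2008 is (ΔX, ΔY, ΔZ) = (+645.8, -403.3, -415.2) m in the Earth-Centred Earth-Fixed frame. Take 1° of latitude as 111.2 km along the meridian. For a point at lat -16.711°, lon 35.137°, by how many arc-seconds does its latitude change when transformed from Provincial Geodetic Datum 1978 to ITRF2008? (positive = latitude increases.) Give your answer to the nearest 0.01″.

Δφ = -10.12″

sin φ = -0.287544, cos φ = 0.957767, sin λ = 0.575533, cos λ = 0.817778.
North component: ΔN = −sin φ cos λ·ΔX − sin φ sin λ·ΔY + cos φ·ΔZ = −(-0.287544)(0.817778)(645.8) − (-0.287544)(0.575533)(-403.3) + (0.957767)(-415.2) = -312.55 m.
1° of latitude spans 111200 m, so Δφ = -312.55 / 111200 × 3600 = -10.119″.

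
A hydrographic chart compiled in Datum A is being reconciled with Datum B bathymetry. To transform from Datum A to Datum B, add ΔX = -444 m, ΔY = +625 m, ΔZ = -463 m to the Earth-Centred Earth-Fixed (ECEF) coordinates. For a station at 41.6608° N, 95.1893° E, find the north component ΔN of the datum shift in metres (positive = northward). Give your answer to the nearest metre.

At φ = 41.6608°, λ = 95.1893°: sin φ = 0.664719, cos φ = 0.747093, sin λ = 0.995901, cos λ = -0.090447.
ΔN = −sin φ cos λ·ΔX − sin φ sin λ·ΔY + cos φ·ΔZ = −(0.664719)(-0.090447)(-444) − (0.664719)(0.995901)(625) + (0.747093)(-463) = -786.34 m.

ΔN = -786 m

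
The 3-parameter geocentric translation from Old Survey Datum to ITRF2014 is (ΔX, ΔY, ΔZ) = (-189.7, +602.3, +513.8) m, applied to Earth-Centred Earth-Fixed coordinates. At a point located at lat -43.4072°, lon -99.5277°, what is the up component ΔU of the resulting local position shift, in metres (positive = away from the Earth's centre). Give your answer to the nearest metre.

The local up (radial) axis is (cos φ cos λ, cos φ sin λ, sin φ), giving ΔU = 22.812 − 431.528 − 353.072 = -761.79 m.

ΔU = -762 m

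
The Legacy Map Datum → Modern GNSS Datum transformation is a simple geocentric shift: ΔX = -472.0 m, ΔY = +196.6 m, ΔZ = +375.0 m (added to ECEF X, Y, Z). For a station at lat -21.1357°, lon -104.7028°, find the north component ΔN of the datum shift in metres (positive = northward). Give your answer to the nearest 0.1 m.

At φ = -21.1357°, λ = -104.7028°: sin φ = -0.360578, cos φ = 0.932729, sin λ = -0.967255, cos λ = -0.253805.
ΔN = −sin φ cos λ·ΔX − sin φ sin λ·ΔY + cos φ·ΔZ = −(-0.360578)(-0.253805)(-472.0) − (-0.360578)(-0.967255)(196.6) + (0.932729)(375.0) = 324.40 m.

ΔN = 324.4 m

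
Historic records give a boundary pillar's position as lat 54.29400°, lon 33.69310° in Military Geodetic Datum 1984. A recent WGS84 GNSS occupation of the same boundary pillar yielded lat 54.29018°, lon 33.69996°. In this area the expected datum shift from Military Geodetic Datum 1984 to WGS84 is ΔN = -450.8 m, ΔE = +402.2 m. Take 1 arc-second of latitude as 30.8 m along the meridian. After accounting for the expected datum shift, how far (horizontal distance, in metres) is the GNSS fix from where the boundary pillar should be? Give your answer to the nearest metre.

50 m

Observed coordinate differences: Δφ = -0.00382°, Δλ = +0.00686°.
Converting to metres (1° lat = 110880 m, cos φ = 0.583626): observed ΔN = -423.6 m, observed ΔE = 443.9 m.
Subtracting the expected shift leaves a residual of -423.6 − (-450.8) = 27.2 m north and 443.9 − (402.2) = 41.7 m east.
Residual distance = √(27.2² + 41.7²) = 49.8 m.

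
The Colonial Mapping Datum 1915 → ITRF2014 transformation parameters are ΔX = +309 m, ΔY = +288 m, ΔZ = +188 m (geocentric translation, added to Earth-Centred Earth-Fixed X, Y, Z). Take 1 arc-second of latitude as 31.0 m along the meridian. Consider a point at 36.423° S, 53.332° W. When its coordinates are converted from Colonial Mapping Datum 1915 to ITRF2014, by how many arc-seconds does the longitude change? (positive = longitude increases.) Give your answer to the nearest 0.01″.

Δλ = 16.83″

sin φ = -0.593742, cos φ = 0.804656, sin λ = -0.802109, cos λ = 0.597177.
East component: ΔE = −sin λ·ΔX + cos λ·ΔY = −(-0.802109)(309) + (0.597177)(288) = 419.84 m.
1° of latitude spans 3600 × 31.00 = 111600 m; at latitude φ, 1° of longitude spans that × cos φ = 89799.6 m, so Δλ = 419.84 / 89799.6 × 3600 = 16.831″.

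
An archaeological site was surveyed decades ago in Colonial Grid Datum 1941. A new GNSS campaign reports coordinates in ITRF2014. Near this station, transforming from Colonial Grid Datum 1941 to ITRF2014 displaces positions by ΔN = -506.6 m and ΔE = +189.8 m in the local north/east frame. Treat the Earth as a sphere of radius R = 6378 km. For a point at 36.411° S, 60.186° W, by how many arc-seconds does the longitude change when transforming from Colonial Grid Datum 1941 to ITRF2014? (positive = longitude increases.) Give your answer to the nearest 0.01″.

Δλ = 7.63″

At latitude -36.411°, cos φ = 0.804780.
One radian of longitude at latitude φ spans R cos φ, so Δλ = ΔE / (R cos φ) = 189.8 / (6378000 × 0.804780) = 3.6977e-05 rad = 7.627″.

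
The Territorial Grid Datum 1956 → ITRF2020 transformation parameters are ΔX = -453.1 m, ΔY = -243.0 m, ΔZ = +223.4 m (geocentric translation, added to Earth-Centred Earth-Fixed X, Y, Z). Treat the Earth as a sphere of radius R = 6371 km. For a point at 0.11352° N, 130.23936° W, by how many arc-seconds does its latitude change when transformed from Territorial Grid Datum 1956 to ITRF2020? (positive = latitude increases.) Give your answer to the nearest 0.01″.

Δφ = 7.20″

sin φ = 0.001981, cos φ = 0.999998, sin λ = -0.763352, cos λ = -0.645982.
North component: ΔN = −sin φ cos λ·ΔX − sin φ sin λ·ΔY + cos φ·ΔZ = −(0.001981)(-0.645982)(-453.1) − (0.001981)(-0.763352)(-243.0) + (0.999998)(223.4) = 222.45 m.
1° of latitude spans πR/180 = 111195 m, so Δφ = 222.45 / 111195 × 3600 = 7.202″.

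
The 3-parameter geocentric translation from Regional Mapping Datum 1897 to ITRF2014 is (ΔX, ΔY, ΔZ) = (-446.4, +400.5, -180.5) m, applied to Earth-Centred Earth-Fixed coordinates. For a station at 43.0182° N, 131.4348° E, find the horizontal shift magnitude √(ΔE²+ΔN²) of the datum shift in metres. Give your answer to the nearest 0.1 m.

At φ = 43.0182°, λ = 131.4348°: sin φ = 0.682231, cos φ = 0.731137, sin λ = 0.749709, cos λ = -0.661767.
ΔE = −sin λ·ΔX + cos λ·ΔY = −(0.749709)·(-446.4) + (-0.661767)·(400.5) = 69.63 m.
ΔN = −sin φ cos λ·ΔX − sin φ sin λ·ΔY + cos φ·ΔZ = −(0.682231)(-0.661767)(-446.4) − (0.682231)(0.749709)(400.5) + (0.731137)(-180.5) = -538.36 m.
Horizontal magnitude = √(ΔE² + ΔN²) = √(69.63² + (-538.36)²) = 542.84 m.

542.8 m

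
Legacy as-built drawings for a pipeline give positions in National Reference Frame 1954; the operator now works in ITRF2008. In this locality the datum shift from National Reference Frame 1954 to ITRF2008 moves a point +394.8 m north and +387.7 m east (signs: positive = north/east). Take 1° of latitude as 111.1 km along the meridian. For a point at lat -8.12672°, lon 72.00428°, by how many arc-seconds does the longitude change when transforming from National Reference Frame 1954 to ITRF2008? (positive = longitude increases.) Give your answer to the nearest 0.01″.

At latitude -8.12672°, cos φ = 0.989958.
1° of longitude at this latitude = 111.1 × cos φ = 109.98 km, so Δλ = 387.7 / 109984.3 = 0.0035250° = 12.690″.

Δλ = 12.69″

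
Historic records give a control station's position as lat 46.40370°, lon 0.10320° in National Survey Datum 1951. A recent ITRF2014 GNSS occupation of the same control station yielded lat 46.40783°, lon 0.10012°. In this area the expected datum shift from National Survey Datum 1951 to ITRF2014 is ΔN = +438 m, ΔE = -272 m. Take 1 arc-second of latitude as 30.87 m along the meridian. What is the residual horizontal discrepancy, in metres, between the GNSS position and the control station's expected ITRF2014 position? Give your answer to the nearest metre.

Observed coordinate differences: Δφ = +0.00413°, Δλ = -0.00308°.
Converting to metres (1° lat = 111132 m, cos φ = 0.689573): observed ΔN = 459.0 m, observed ΔE = -236.0 m.
Subtracting the expected shift leaves a residual of 459.0 − (438) = 21.0 m north and -236.0 − (-272) = 36.0 m east.
Residual distance = √(21.0² + 36.0²) = 41.6 m.

42 m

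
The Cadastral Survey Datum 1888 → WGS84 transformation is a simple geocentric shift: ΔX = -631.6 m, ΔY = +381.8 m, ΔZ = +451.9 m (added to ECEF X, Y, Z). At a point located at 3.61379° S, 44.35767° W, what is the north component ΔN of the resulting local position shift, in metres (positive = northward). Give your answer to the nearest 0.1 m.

At φ = -3.61379°, λ = -44.35767°: sin φ = -0.063031, cos φ = 0.998012, sin λ = -0.699135, cos λ = 0.714989.
ΔN = −sin φ cos λ·ΔX − sin φ sin λ·ΔY + cos φ·ΔZ = −(-0.063031)(0.714989)(-631.6) − (-0.063031)(-0.699135)(381.8) + (0.998012)(451.9) = 405.71 m.

ΔN = 405.7 m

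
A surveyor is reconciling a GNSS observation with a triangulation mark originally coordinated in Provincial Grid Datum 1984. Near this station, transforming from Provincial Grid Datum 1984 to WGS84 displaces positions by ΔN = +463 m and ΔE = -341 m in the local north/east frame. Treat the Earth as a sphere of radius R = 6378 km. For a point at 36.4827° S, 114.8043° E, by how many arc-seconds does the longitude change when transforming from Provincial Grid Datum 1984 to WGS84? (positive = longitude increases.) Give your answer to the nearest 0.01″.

Δλ = -13.72″

At latitude -36.4827°, cos φ = 0.804036.
One radian of longitude at latitude φ spans R cos φ, so Δλ = ΔE / (R cos φ) = -341.0 / (6378000 × 0.804036) = -6.6496e-05 rad = -13.716″.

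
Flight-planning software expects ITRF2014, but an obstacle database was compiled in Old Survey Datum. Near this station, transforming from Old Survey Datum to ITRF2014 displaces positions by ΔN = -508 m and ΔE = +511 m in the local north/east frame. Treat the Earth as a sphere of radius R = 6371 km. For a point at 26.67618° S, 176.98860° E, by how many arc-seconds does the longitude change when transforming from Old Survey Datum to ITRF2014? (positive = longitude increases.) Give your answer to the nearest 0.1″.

Δλ = 18.5″

At latitude -26.67618°, cos φ = 0.893558.
One radian of longitude at latitude φ spans R cos φ, so Δλ = ΔE / (R cos φ) = 511.0 / (6371000 × 0.893558) = 8.9762e-05 rad = 18.515″.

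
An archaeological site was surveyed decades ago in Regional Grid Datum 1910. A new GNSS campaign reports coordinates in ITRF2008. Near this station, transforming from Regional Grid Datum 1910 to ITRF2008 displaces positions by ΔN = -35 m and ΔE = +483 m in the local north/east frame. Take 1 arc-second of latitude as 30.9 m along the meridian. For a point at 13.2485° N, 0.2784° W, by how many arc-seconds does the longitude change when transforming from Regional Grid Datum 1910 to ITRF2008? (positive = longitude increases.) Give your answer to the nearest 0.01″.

At latitude 13.2485°, cos φ = 0.973385.
1″ of longitude at this latitude = 30.90 × cos φ = 30.0776 m, so Δλ = 483.0 / 30.0776 = 16.058″.

Δλ = 16.06″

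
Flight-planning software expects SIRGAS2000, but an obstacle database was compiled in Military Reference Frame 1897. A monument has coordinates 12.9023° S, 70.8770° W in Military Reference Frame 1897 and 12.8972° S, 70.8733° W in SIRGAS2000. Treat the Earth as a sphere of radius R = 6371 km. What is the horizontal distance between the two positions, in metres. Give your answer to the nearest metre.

695 m

Δφ = -12.8972° − -12.9023° = +0.0051°; Δλ = -70.8733° − -70.8770° = +0.0037°.
1° along a meridian = πR/180 = 111195 m.
ΔN = Δφ × 111195 = 567.1 m; ΔE = Δλ × 111195 × cos(-12.9023°) = +0.0037 × 111195 × 0.974752 = 401.0 m.
Distance = √(ΔE² + ΔN²) = √(401.0² + 567.1²) = 694.6 m.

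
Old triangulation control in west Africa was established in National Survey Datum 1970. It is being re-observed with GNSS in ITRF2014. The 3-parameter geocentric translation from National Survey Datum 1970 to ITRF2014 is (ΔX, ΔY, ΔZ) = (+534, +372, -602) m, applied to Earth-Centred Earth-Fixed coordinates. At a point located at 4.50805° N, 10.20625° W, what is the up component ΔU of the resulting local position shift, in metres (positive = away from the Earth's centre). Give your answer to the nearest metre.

ΔU = 411 m

At φ = 4.50805°, λ = -10.20625°: sin φ = 0.078599, cos φ = 0.996906, sin λ = -0.177192, cos λ = 0.984176.
ΔU = cos φ cos λ·ΔX + cos φ sin λ·ΔY + sin φ·ΔZ = (0.996906)(0.984176)(534) + (0.996906)(-0.177192)(372) + (0.078599)(-602) = 410.90 m.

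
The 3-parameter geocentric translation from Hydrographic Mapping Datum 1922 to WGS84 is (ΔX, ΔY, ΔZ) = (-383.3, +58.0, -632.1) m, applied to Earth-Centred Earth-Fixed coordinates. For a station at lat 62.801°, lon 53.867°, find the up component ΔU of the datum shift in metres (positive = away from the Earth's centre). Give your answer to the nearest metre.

ΔU = -644 m

The local up (radial) axis is (cos φ cos λ, cos φ sin λ, sin φ), giving ΔU = -103.309 + 21.411 − 562.205 = -644.10 m.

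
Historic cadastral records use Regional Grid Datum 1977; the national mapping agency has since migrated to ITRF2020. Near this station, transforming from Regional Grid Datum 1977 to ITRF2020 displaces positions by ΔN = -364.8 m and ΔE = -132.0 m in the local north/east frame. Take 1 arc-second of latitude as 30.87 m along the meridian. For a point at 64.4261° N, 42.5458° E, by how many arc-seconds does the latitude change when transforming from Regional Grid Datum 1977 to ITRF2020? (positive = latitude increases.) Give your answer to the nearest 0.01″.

Δφ = -11.82″

1″ of latitude = 30.87 m, so Δφ = -364.8 / 30.87 = -11.817″.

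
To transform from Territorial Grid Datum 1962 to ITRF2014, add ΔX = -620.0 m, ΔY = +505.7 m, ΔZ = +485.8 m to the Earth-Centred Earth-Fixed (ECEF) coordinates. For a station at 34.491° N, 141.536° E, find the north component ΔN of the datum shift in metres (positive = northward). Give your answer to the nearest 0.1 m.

At φ = 34.491°, λ = 141.536°: sin φ = 0.566277, cos φ = 0.824215, sin λ = 0.622023, cos λ = -0.782999.
ΔN = −sin φ cos λ·ΔX − sin φ sin λ·ΔY + cos φ·ΔZ = −(0.566277)(-0.782999)(-620.0) − (0.566277)(0.622023)(505.7) + (0.824215)(485.8) = -52.63 m.

ΔN = -52.6 m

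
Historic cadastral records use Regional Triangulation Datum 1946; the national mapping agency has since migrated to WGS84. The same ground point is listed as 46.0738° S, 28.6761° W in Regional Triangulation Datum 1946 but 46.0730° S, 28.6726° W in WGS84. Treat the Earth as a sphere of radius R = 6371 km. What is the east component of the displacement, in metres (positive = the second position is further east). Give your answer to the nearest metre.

ΔE = 270 m

Δφ = -46.0730° − -46.0738° = +0.0008°; Δλ = -28.6726° − -28.6761° = +0.0035°.
1° along a meridian = πR/180 = 111195 m.
ΔN = Δφ × 111195 = 89.0 m; ΔE = Δλ × 111195 × cos(-46.0738°) = +0.0035 × 111195 × 0.693731 = 270.0 m.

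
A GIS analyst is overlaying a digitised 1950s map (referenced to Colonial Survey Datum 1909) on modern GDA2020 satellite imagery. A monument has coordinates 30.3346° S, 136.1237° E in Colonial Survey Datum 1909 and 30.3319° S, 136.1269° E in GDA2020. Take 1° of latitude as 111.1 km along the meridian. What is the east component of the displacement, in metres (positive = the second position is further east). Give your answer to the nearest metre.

ΔE = 307 m

Δφ = -30.3319° − -30.3346° = +0.0027°; Δλ = 136.1269° − 136.1237° = +0.0032°.
ΔN = Δφ × 111100 = 300.0 m; ΔE = Δλ × 111100 × cos(-30.3346°) = +0.0032 × 111100 × 0.863091 = 306.8 m.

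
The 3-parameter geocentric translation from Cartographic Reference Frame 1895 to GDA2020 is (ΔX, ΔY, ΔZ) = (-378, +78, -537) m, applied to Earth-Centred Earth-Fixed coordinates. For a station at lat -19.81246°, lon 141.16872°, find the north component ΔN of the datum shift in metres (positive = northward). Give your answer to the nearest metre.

ΔN = -389 m

The local north axis is (−sin φ cos λ, −sin φ sin λ, cos φ), giving ΔN = 99.805 + 16.577 − 505.213 = -388.83 m.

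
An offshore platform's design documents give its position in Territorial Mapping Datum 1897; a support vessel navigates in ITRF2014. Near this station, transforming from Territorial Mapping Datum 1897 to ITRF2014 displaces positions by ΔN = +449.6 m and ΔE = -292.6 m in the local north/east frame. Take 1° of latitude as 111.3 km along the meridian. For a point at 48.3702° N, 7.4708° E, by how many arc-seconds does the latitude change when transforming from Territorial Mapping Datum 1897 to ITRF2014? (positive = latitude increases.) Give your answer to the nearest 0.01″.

Δφ = 14.54″

1° of latitude = 111.3 km, so Δφ = 449.6 / 111300 = 0.0040395° = 14.542″.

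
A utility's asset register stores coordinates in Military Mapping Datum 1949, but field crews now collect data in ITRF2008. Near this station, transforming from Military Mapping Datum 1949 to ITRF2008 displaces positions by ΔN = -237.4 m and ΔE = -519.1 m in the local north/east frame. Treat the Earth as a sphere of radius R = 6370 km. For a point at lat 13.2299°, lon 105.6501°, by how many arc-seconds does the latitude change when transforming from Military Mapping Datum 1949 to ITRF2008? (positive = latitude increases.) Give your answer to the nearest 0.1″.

On a sphere of radius R, 1 rad of latitude = R, so Δφ = ΔN / R = -237.4 / 6370000 = -3.7268e-05 rad = -7.687″.

Δφ = -7.7″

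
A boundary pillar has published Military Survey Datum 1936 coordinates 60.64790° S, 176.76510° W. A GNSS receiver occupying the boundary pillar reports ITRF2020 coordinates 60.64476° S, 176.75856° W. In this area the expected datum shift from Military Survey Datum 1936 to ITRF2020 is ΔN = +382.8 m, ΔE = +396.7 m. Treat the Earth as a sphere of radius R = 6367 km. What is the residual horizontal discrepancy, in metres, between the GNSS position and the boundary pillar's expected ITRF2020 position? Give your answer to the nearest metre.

Observed coordinate differences: Δφ = +0.00314°, Δλ = +0.00654°.
Converting to metres (1° lat = 111125 m, cos φ = 0.490175): observed ΔN = 348.9 m, observed ΔE = 356.2 m.
Subtracting the expected shift leaves a residual of 348.9 − (382.8) = -33.9 m north and 356.2 − (396.7) = -40.5 m east.
Residual distance = √((-33.9)² + (-40.5)²) = 52.8 m.

53 m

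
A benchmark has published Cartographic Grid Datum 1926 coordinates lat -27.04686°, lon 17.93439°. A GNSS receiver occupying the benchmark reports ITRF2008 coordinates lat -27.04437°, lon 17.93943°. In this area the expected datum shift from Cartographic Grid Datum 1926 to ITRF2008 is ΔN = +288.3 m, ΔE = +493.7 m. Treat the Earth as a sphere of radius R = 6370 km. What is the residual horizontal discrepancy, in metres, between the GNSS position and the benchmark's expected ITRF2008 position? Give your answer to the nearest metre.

13 m

Observed coordinate differences: Δφ = +0.00249°, Δλ = +0.00504°.
Converting to metres (1° lat = 111177 m, cos φ = 0.890635): observed ΔN = 276.8 m, observed ΔE = 499.1 m.
Subtracting the expected shift leaves a residual of 276.8 − (288.3) = -11.5 m north and 499.1 − (493.7) = 5.4 m east.
Residual distance = √((-11.5)² + 5.4²) = 12.7 m.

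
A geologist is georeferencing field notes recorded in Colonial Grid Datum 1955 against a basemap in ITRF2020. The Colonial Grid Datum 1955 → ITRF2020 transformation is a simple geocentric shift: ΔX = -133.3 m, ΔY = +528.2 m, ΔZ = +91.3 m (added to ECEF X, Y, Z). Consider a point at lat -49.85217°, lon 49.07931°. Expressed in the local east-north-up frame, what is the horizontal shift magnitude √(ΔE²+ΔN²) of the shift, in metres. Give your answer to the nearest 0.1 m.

536.5 m

The local east axis at (φ, λ) is (−sin λ, cos λ, 0), so ΔE = −sin(49.07931°)·(-133.3) + cos(49.07931°)·528.2 = 446.70 m.
The local north axis is (−sin φ cos λ, −sin φ sin λ, cos φ), giving ΔN = -66.741 + 305.078 + 58.867 = 297.20 m.
Horizontal magnitude = √(ΔE² + ΔN²) = √(446.70² + 297.20²) = 536.54 m.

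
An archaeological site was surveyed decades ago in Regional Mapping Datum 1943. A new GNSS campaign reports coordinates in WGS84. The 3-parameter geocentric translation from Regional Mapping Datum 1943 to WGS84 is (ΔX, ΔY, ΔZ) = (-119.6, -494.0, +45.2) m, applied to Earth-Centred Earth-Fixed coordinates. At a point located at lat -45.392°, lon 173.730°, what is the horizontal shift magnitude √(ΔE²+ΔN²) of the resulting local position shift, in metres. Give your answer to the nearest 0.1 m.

The local east axis at (φ, λ) is (−sin λ, cos λ, 0), so ΔE = −sin(173.730°)·(-119.6) + cos(173.730°)·(-494.0) = 504.11 m.
The local north axis is (−sin φ cos λ, −sin φ sin λ, cos φ), giving ΔN = 84.637 − 38.410 + 31.742 = 77.97 m.
Horizontal magnitude = √(ΔE² + ΔN²) = √(504.11² + 77.97²) = 510.10 m.

510.1 m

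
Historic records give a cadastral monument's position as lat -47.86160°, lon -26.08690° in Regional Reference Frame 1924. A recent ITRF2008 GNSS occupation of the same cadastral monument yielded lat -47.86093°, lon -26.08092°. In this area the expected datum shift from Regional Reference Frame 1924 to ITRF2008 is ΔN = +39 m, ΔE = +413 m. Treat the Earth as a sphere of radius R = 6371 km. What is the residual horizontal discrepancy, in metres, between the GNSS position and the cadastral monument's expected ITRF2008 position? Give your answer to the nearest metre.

Observed coordinate differences: Δφ = +0.00067°, Δλ = +0.00598°.
Converting to metres (1° lat = 111195 m, cos φ = 0.670924): observed ΔN = 74.5 m, observed ΔE = 446.1 m.
Subtracting the expected shift leaves a residual of 74.5 − (39) = 35.5 m north and 446.1 − (413) = 33.1 m east.
Residual distance = √(35.5² + 33.1²) = 48.6 m.

49 m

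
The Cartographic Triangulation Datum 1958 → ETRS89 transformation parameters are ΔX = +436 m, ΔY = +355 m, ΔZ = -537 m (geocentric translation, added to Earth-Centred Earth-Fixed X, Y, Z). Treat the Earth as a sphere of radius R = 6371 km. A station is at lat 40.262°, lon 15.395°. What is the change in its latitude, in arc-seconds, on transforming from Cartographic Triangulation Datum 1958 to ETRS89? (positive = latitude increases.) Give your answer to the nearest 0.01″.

Δφ = -24.03″

sin φ = 0.646284, cos φ = 0.763097, sin λ = 0.265472, cos λ = 0.964119.
North component: ΔN = −sin φ cos λ·ΔX − sin φ sin λ·ΔY + cos φ·ΔZ = −(0.646284)(0.964119)(436) − (0.646284)(0.265472)(355) + (0.763097)(-537) = -742.36 m.
1° of latitude spans πR/180 = 111195 m, so Δφ = -742.36 / 111195 × 3600 = -24.034″.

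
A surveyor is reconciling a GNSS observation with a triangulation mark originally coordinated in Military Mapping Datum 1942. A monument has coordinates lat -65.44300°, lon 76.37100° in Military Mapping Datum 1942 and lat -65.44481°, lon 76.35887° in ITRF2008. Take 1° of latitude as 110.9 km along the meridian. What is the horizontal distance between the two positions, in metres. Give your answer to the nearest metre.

594 m

Δφ = -65.44481° − -65.44300° = -0.00181°; Δλ = 76.35887° − 76.37100° = -0.01213°.
ΔN = Δφ × 110900 = -200.7 m; ΔE = Δλ × 110900 × cos(-65.44300°) = -0.01213 × 110900 × 0.415598 = -559.1 m.
Distance = √(ΔE² + ΔN²) = √((-559.1)² + (-200.7)²) = 594.0 m.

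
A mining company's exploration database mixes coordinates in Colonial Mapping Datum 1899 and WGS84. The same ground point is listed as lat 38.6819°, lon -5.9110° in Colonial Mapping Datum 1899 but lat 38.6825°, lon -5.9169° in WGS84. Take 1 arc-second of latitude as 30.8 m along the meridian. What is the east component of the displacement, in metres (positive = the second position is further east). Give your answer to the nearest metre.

ΔE = -511 m

Δφ = 38.6825° − 38.6819° = +0.0006°; Δλ = -5.9169° − -5.9110° = -0.0059°.
1° of latitude = 3600 × 30.80 = 110880 m.
ΔN = Δφ × 110880 = 66.5 m; ΔE = Δλ × 110880 × cos(38.6819°) = -0.0059 × 110880 × 0.780628 = -510.7 m.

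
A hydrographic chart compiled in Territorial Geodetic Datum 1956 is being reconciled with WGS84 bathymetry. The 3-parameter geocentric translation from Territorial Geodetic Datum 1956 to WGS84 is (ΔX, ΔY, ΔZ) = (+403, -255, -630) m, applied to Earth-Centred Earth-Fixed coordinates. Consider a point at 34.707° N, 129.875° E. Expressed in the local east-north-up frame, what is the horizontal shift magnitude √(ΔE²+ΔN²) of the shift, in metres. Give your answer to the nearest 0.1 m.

At φ = 34.707°, λ = 129.875°: sin φ = 0.569380, cos φ = 0.822074, sin λ = 0.767445, cos λ = -0.641115.
ΔE = −sin λ·ΔX + cos λ·ΔY = −(0.767445)·(403) + (-0.641115)·(-255) = -145.80 m.
ΔN = −sin φ cos λ·ΔX − sin φ sin λ·ΔY + cos φ·ΔZ = −(0.569380)(-0.641115)(403) − (0.569380)(0.767445)(-255) + (0.822074)(-630) = -259.37 m.
Horizontal magnitude = √(ΔE² + ΔN²) = √((-145.80)² + (-259.37)²) = 297.54 m.

297.5 m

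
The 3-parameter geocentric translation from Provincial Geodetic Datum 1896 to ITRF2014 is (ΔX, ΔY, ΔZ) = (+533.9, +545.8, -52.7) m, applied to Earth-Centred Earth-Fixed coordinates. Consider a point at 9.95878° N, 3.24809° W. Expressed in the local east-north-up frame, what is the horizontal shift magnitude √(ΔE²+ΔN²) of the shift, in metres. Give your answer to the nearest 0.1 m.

At φ = 9.95878°, λ = -3.24809°: sin φ = 0.172940, cos φ = 0.984932, sin λ = -0.056660, cos λ = 0.998394.
ΔE = −sin λ·ΔX + cos λ·ΔY = −(-0.056660)·(533.9) + (0.998394)·(545.8) = 575.17 m.
ΔN = −sin φ cos λ·ΔX − sin φ sin λ·ΔY + cos φ·ΔZ = −(0.172940)(0.998394)(533.9) − (0.172940)(-0.056660)(545.8) + (0.984932)(-52.7) = -138.74 m.
Horizontal magnitude = √(ΔE² + ΔN²) = √(575.17² + (-138.74)²) = 591.67 m.

591.7 m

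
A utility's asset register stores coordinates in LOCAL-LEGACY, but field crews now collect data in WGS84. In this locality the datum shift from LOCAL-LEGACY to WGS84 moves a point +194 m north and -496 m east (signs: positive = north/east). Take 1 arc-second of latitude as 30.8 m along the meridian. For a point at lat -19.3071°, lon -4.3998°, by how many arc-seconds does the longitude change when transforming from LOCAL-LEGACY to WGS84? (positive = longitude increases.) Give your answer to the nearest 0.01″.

Δλ = -17.06″

At latitude -19.3071°, cos φ = 0.943760.
1″ of longitude at this latitude = 30.80 × cos φ = 29.0678 m, so Δλ = -496.0 / 29.0678 = -17.064″.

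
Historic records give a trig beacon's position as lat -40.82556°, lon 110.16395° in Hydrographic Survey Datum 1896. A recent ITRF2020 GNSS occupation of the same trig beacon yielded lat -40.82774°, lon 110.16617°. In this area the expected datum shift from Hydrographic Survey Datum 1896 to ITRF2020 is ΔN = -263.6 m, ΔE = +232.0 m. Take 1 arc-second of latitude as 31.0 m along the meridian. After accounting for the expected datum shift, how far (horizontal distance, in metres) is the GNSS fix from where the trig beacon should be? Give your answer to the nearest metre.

49 m

Observed coordinate differences: Δφ = -0.00218°, Δλ = +0.00222°.
Converting to metres (1° lat = 111600 m, cos φ = 0.756703): observed ΔN = -243.3 m, observed ΔE = 187.5 m.
Subtracting the expected shift leaves a residual of -243.3 − (-263.6) = 20.3 m north and 187.5 − (232.0) = -44.5 m east.
Residual distance = √(20.3² + (-44.5)²) = 48.9 m.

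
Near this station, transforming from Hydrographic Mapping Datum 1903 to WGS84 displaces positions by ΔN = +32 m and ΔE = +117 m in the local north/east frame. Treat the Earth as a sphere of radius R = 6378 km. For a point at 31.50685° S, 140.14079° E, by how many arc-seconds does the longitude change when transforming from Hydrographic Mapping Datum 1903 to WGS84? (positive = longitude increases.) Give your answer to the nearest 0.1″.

Δλ = 4.4″

At latitude -31.50685°, cos φ = 0.852578.
One radian of longitude at latitude φ spans R cos φ, so Δλ = ΔE / (R cos φ) = 117.0 / (6378000 × 0.852578) = 2.1516e-05 rad = 4.438″.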